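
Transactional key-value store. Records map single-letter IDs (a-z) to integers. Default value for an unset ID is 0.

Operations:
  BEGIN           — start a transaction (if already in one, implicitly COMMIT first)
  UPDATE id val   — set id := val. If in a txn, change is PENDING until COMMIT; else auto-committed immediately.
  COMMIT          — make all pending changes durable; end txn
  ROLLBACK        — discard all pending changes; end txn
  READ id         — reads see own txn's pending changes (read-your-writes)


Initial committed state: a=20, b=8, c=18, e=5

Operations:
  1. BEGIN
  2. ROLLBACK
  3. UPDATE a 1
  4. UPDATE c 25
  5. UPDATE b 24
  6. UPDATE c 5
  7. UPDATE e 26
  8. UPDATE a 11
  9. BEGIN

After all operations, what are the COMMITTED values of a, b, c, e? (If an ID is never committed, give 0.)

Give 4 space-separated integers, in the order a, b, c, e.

Initial committed: {a=20, b=8, c=18, e=5}
Op 1: BEGIN: in_txn=True, pending={}
Op 2: ROLLBACK: discarded pending []; in_txn=False
Op 3: UPDATE a=1 (auto-commit; committed a=1)
Op 4: UPDATE c=25 (auto-commit; committed c=25)
Op 5: UPDATE b=24 (auto-commit; committed b=24)
Op 6: UPDATE c=5 (auto-commit; committed c=5)
Op 7: UPDATE e=26 (auto-commit; committed e=26)
Op 8: UPDATE a=11 (auto-commit; committed a=11)
Op 9: BEGIN: in_txn=True, pending={}
Final committed: {a=11, b=24, c=5, e=26}

Answer: 11 24 5 26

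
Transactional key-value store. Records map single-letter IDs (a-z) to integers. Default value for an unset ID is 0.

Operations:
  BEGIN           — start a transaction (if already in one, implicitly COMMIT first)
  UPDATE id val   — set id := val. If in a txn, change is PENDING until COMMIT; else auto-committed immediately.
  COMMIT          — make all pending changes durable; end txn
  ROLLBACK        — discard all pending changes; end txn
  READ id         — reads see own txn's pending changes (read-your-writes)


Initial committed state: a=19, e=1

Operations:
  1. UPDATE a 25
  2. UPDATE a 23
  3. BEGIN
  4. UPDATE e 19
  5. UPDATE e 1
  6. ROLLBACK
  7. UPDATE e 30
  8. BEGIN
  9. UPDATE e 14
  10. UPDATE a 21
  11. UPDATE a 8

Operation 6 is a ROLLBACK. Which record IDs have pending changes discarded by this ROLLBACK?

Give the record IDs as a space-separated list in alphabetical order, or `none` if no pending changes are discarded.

Initial committed: {a=19, e=1}
Op 1: UPDATE a=25 (auto-commit; committed a=25)
Op 2: UPDATE a=23 (auto-commit; committed a=23)
Op 3: BEGIN: in_txn=True, pending={}
Op 4: UPDATE e=19 (pending; pending now {e=19})
Op 5: UPDATE e=1 (pending; pending now {e=1})
Op 6: ROLLBACK: discarded pending ['e']; in_txn=False
Op 7: UPDATE e=30 (auto-commit; committed e=30)
Op 8: BEGIN: in_txn=True, pending={}
Op 9: UPDATE e=14 (pending; pending now {e=14})
Op 10: UPDATE a=21 (pending; pending now {a=21, e=14})
Op 11: UPDATE a=8 (pending; pending now {a=8, e=14})
ROLLBACK at op 6 discards: ['e']

Answer: e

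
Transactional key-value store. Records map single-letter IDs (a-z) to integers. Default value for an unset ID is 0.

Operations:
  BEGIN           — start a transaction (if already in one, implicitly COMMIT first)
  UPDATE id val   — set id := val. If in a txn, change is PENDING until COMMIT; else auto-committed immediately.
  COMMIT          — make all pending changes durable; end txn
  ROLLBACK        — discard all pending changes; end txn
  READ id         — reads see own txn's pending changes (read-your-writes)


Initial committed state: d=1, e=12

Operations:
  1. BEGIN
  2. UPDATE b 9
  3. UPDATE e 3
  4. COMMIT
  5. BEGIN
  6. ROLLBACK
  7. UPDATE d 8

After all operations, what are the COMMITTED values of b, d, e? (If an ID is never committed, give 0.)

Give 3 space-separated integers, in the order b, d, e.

Answer: 9 8 3

Derivation:
Initial committed: {d=1, e=12}
Op 1: BEGIN: in_txn=True, pending={}
Op 2: UPDATE b=9 (pending; pending now {b=9})
Op 3: UPDATE e=3 (pending; pending now {b=9, e=3})
Op 4: COMMIT: merged ['b', 'e'] into committed; committed now {b=9, d=1, e=3}
Op 5: BEGIN: in_txn=True, pending={}
Op 6: ROLLBACK: discarded pending []; in_txn=False
Op 7: UPDATE d=8 (auto-commit; committed d=8)
Final committed: {b=9, d=8, e=3}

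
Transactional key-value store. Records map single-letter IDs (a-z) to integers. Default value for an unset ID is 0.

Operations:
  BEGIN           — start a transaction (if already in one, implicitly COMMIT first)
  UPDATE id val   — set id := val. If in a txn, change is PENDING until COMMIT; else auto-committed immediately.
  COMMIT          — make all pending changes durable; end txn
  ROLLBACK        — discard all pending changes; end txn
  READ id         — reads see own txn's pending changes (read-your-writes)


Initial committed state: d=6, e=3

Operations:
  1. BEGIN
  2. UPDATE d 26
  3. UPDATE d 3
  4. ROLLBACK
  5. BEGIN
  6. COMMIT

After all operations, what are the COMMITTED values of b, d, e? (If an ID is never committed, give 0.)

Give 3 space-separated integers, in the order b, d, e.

Answer: 0 6 3

Derivation:
Initial committed: {d=6, e=3}
Op 1: BEGIN: in_txn=True, pending={}
Op 2: UPDATE d=26 (pending; pending now {d=26})
Op 3: UPDATE d=3 (pending; pending now {d=3})
Op 4: ROLLBACK: discarded pending ['d']; in_txn=False
Op 5: BEGIN: in_txn=True, pending={}
Op 6: COMMIT: merged [] into committed; committed now {d=6, e=3}
Final committed: {d=6, e=3}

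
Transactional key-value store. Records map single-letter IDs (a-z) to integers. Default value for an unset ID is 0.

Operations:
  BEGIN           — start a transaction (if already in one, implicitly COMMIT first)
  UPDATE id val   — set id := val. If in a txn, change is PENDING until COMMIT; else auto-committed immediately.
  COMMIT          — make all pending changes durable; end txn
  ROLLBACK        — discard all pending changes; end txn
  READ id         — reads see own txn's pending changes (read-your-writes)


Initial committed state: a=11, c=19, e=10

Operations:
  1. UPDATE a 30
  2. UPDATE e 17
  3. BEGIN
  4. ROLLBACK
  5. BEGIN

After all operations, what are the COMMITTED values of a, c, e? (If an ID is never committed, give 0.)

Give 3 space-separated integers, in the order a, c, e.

Initial committed: {a=11, c=19, e=10}
Op 1: UPDATE a=30 (auto-commit; committed a=30)
Op 2: UPDATE e=17 (auto-commit; committed e=17)
Op 3: BEGIN: in_txn=True, pending={}
Op 4: ROLLBACK: discarded pending []; in_txn=False
Op 5: BEGIN: in_txn=True, pending={}
Final committed: {a=30, c=19, e=17}

Answer: 30 19 17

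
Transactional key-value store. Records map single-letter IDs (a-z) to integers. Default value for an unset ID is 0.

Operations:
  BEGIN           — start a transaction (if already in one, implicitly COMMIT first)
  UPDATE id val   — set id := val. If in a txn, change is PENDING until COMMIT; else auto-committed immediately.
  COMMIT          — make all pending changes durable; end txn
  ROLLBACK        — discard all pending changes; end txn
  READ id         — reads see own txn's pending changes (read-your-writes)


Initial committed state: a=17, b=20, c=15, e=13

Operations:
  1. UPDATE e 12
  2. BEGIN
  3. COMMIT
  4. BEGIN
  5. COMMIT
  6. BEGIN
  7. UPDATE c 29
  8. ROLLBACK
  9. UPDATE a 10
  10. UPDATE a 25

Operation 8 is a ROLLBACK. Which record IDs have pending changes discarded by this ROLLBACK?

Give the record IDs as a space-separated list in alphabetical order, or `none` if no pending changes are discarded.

Answer: c

Derivation:
Initial committed: {a=17, b=20, c=15, e=13}
Op 1: UPDATE e=12 (auto-commit; committed e=12)
Op 2: BEGIN: in_txn=True, pending={}
Op 3: COMMIT: merged [] into committed; committed now {a=17, b=20, c=15, e=12}
Op 4: BEGIN: in_txn=True, pending={}
Op 5: COMMIT: merged [] into committed; committed now {a=17, b=20, c=15, e=12}
Op 6: BEGIN: in_txn=True, pending={}
Op 7: UPDATE c=29 (pending; pending now {c=29})
Op 8: ROLLBACK: discarded pending ['c']; in_txn=False
Op 9: UPDATE a=10 (auto-commit; committed a=10)
Op 10: UPDATE a=25 (auto-commit; committed a=25)
ROLLBACK at op 8 discards: ['c']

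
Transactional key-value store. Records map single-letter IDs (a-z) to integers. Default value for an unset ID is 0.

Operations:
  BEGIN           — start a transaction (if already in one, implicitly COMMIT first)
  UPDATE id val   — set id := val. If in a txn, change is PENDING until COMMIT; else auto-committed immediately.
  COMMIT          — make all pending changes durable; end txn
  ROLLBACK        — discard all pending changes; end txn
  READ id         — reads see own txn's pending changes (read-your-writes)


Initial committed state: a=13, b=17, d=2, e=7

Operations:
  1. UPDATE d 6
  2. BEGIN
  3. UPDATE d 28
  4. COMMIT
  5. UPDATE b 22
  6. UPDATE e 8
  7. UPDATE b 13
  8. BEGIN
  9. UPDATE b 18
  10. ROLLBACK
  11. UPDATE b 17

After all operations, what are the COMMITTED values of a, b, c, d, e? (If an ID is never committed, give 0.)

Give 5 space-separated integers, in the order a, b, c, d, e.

Initial committed: {a=13, b=17, d=2, e=7}
Op 1: UPDATE d=6 (auto-commit; committed d=6)
Op 2: BEGIN: in_txn=True, pending={}
Op 3: UPDATE d=28 (pending; pending now {d=28})
Op 4: COMMIT: merged ['d'] into committed; committed now {a=13, b=17, d=28, e=7}
Op 5: UPDATE b=22 (auto-commit; committed b=22)
Op 6: UPDATE e=8 (auto-commit; committed e=8)
Op 7: UPDATE b=13 (auto-commit; committed b=13)
Op 8: BEGIN: in_txn=True, pending={}
Op 9: UPDATE b=18 (pending; pending now {b=18})
Op 10: ROLLBACK: discarded pending ['b']; in_txn=False
Op 11: UPDATE b=17 (auto-commit; committed b=17)
Final committed: {a=13, b=17, d=28, e=8}

Answer: 13 17 0 28 8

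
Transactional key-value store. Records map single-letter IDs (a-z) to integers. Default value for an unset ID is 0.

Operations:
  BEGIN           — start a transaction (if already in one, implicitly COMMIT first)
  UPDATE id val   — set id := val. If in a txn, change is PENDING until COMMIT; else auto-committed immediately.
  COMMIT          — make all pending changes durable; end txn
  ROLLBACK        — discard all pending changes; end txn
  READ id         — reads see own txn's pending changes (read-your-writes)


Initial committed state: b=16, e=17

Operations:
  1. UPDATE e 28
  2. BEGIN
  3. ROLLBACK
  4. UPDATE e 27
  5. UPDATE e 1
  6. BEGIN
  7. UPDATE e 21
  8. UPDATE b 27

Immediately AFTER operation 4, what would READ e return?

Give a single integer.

Answer: 27

Derivation:
Initial committed: {b=16, e=17}
Op 1: UPDATE e=28 (auto-commit; committed e=28)
Op 2: BEGIN: in_txn=True, pending={}
Op 3: ROLLBACK: discarded pending []; in_txn=False
Op 4: UPDATE e=27 (auto-commit; committed e=27)
After op 4: visible(e) = 27 (pending={}, committed={b=16, e=27})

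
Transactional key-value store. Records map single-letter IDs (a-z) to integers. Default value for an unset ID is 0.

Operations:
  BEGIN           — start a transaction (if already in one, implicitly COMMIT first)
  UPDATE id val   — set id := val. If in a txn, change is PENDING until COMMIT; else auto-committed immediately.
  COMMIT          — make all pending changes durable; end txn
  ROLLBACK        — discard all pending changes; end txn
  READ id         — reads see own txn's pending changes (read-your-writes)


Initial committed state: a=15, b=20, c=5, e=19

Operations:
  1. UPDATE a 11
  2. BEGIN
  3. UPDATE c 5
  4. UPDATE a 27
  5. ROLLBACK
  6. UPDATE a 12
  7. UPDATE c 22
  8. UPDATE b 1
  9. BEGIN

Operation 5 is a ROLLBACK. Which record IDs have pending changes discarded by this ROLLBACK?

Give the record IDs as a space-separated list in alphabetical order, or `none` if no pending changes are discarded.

Answer: a c

Derivation:
Initial committed: {a=15, b=20, c=5, e=19}
Op 1: UPDATE a=11 (auto-commit; committed a=11)
Op 2: BEGIN: in_txn=True, pending={}
Op 3: UPDATE c=5 (pending; pending now {c=5})
Op 4: UPDATE a=27 (pending; pending now {a=27, c=5})
Op 5: ROLLBACK: discarded pending ['a', 'c']; in_txn=False
Op 6: UPDATE a=12 (auto-commit; committed a=12)
Op 7: UPDATE c=22 (auto-commit; committed c=22)
Op 8: UPDATE b=1 (auto-commit; committed b=1)
Op 9: BEGIN: in_txn=True, pending={}
ROLLBACK at op 5 discards: ['a', 'c']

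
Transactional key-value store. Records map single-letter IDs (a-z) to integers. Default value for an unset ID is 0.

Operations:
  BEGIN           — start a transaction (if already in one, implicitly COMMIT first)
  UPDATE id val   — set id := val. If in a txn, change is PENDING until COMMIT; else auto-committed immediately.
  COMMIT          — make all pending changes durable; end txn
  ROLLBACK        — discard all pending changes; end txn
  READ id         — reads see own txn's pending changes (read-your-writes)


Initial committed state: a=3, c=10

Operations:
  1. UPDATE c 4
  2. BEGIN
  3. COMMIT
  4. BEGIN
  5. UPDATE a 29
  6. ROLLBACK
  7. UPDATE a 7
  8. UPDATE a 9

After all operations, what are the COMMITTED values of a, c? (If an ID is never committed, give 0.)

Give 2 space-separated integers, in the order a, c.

Answer: 9 4

Derivation:
Initial committed: {a=3, c=10}
Op 1: UPDATE c=4 (auto-commit; committed c=4)
Op 2: BEGIN: in_txn=True, pending={}
Op 3: COMMIT: merged [] into committed; committed now {a=3, c=4}
Op 4: BEGIN: in_txn=True, pending={}
Op 5: UPDATE a=29 (pending; pending now {a=29})
Op 6: ROLLBACK: discarded pending ['a']; in_txn=False
Op 7: UPDATE a=7 (auto-commit; committed a=7)
Op 8: UPDATE a=9 (auto-commit; committed a=9)
Final committed: {a=9, c=4}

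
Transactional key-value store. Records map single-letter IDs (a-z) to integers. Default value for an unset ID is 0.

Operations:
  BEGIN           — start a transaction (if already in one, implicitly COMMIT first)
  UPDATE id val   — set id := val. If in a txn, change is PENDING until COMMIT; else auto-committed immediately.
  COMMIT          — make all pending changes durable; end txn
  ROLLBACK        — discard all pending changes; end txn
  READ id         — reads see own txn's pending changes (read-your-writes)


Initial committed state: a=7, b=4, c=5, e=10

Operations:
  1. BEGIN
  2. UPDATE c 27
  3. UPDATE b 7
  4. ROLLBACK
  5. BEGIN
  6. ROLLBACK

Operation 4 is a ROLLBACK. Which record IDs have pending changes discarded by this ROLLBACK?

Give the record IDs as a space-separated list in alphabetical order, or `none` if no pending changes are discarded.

Answer: b c

Derivation:
Initial committed: {a=7, b=4, c=5, e=10}
Op 1: BEGIN: in_txn=True, pending={}
Op 2: UPDATE c=27 (pending; pending now {c=27})
Op 3: UPDATE b=7 (pending; pending now {b=7, c=27})
Op 4: ROLLBACK: discarded pending ['b', 'c']; in_txn=False
Op 5: BEGIN: in_txn=True, pending={}
Op 6: ROLLBACK: discarded pending []; in_txn=False
ROLLBACK at op 4 discards: ['b', 'c']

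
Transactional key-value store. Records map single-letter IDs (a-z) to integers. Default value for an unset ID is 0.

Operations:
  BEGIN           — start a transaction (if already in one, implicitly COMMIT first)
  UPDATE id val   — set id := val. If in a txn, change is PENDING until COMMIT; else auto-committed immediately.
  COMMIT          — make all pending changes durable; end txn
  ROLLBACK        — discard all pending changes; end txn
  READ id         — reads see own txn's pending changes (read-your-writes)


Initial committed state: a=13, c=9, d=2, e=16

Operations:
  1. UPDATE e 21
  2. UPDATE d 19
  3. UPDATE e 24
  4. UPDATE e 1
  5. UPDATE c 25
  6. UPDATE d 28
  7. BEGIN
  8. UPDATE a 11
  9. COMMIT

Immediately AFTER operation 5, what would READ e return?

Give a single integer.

Answer: 1

Derivation:
Initial committed: {a=13, c=9, d=2, e=16}
Op 1: UPDATE e=21 (auto-commit; committed e=21)
Op 2: UPDATE d=19 (auto-commit; committed d=19)
Op 3: UPDATE e=24 (auto-commit; committed e=24)
Op 4: UPDATE e=1 (auto-commit; committed e=1)
Op 5: UPDATE c=25 (auto-commit; committed c=25)
After op 5: visible(e) = 1 (pending={}, committed={a=13, c=25, d=19, e=1})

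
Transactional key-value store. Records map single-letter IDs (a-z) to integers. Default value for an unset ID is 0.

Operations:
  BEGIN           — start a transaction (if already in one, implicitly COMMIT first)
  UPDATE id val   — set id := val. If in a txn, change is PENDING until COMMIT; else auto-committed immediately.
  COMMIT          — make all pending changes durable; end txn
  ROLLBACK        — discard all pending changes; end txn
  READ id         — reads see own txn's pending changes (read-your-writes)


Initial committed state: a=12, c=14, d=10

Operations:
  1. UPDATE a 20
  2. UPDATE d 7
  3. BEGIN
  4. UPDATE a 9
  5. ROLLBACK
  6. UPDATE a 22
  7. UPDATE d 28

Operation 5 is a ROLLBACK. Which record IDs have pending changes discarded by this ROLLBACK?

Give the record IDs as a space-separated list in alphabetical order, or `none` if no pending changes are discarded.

Initial committed: {a=12, c=14, d=10}
Op 1: UPDATE a=20 (auto-commit; committed a=20)
Op 2: UPDATE d=7 (auto-commit; committed d=7)
Op 3: BEGIN: in_txn=True, pending={}
Op 4: UPDATE a=9 (pending; pending now {a=9})
Op 5: ROLLBACK: discarded pending ['a']; in_txn=False
Op 6: UPDATE a=22 (auto-commit; committed a=22)
Op 7: UPDATE d=28 (auto-commit; committed d=28)
ROLLBACK at op 5 discards: ['a']

Answer: a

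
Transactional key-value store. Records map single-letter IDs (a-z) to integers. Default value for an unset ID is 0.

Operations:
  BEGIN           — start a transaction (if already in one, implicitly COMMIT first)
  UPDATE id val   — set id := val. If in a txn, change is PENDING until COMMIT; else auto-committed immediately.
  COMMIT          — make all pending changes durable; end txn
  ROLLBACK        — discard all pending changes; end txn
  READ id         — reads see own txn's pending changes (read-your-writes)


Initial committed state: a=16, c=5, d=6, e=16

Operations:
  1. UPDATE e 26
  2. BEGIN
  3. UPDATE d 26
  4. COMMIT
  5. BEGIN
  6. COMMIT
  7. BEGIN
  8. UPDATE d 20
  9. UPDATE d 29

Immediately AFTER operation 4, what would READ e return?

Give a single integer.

Answer: 26

Derivation:
Initial committed: {a=16, c=5, d=6, e=16}
Op 1: UPDATE e=26 (auto-commit; committed e=26)
Op 2: BEGIN: in_txn=True, pending={}
Op 3: UPDATE d=26 (pending; pending now {d=26})
Op 4: COMMIT: merged ['d'] into committed; committed now {a=16, c=5, d=26, e=26}
After op 4: visible(e) = 26 (pending={}, committed={a=16, c=5, d=26, e=26})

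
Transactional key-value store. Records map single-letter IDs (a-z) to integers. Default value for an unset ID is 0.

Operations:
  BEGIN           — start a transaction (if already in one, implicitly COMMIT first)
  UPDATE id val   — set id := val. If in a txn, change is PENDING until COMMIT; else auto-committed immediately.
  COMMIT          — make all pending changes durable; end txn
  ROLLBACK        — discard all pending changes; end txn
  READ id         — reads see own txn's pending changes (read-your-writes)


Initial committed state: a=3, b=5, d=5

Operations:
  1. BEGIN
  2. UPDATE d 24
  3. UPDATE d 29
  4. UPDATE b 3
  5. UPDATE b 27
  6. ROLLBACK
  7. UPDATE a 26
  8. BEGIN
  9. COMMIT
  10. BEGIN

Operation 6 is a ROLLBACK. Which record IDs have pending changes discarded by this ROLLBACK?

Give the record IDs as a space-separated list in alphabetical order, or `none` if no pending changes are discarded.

Answer: b d

Derivation:
Initial committed: {a=3, b=5, d=5}
Op 1: BEGIN: in_txn=True, pending={}
Op 2: UPDATE d=24 (pending; pending now {d=24})
Op 3: UPDATE d=29 (pending; pending now {d=29})
Op 4: UPDATE b=3 (pending; pending now {b=3, d=29})
Op 5: UPDATE b=27 (pending; pending now {b=27, d=29})
Op 6: ROLLBACK: discarded pending ['b', 'd']; in_txn=False
Op 7: UPDATE a=26 (auto-commit; committed a=26)
Op 8: BEGIN: in_txn=True, pending={}
Op 9: COMMIT: merged [] into committed; committed now {a=26, b=5, d=5}
Op 10: BEGIN: in_txn=True, pending={}
ROLLBACK at op 6 discards: ['b', 'd']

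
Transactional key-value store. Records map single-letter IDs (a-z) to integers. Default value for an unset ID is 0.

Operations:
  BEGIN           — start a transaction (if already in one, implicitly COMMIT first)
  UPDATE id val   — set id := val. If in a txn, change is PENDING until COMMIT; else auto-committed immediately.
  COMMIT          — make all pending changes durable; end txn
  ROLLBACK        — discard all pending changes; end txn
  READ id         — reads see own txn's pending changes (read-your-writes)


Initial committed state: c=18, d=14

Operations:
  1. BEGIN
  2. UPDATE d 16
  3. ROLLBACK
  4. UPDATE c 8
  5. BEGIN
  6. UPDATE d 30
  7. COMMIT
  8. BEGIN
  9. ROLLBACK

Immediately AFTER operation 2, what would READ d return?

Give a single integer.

Initial committed: {c=18, d=14}
Op 1: BEGIN: in_txn=True, pending={}
Op 2: UPDATE d=16 (pending; pending now {d=16})
After op 2: visible(d) = 16 (pending={d=16}, committed={c=18, d=14})

Answer: 16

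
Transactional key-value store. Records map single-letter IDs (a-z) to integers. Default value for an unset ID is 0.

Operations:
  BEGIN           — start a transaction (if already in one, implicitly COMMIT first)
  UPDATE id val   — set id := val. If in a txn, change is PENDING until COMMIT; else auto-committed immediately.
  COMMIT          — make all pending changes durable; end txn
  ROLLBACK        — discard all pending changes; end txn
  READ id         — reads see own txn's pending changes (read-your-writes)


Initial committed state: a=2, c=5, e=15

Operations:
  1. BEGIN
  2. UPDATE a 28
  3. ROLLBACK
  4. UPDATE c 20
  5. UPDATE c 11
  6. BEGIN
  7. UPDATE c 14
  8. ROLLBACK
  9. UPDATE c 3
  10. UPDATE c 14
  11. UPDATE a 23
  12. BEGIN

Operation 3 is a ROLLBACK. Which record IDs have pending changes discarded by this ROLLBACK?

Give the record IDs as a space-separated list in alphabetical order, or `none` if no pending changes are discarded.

Initial committed: {a=2, c=5, e=15}
Op 1: BEGIN: in_txn=True, pending={}
Op 2: UPDATE a=28 (pending; pending now {a=28})
Op 3: ROLLBACK: discarded pending ['a']; in_txn=False
Op 4: UPDATE c=20 (auto-commit; committed c=20)
Op 5: UPDATE c=11 (auto-commit; committed c=11)
Op 6: BEGIN: in_txn=True, pending={}
Op 7: UPDATE c=14 (pending; pending now {c=14})
Op 8: ROLLBACK: discarded pending ['c']; in_txn=False
Op 9: UPDATE c=3 (auto-commit; committed c=3)
Op 10: UPDATE c=14 (auto-commit; committed c=14)
Op 11: UPDATE a=23 (auto-commit; committed a=23)
Op 12: BEGIN: in_txn=True, pending={}
ROLLBACK at op 3 discards: ['a']

Answer: a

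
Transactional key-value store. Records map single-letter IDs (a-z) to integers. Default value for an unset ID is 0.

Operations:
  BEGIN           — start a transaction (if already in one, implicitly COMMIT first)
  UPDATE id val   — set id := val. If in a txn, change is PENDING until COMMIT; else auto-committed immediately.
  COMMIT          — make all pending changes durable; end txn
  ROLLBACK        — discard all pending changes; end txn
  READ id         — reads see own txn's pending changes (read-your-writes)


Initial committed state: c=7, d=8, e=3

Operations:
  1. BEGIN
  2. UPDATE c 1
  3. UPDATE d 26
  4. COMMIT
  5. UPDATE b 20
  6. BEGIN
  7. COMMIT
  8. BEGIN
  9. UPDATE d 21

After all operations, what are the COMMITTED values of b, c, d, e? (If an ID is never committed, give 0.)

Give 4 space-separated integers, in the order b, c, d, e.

Initial committed: {c=7, d=8, e=3}
Op 1: BEGIN: in_txn=True, pending={}
Op 2: UPDATE c=1 (pending; pending now {c=1})
Op 3: UPDATE d=26 (pending; pending now {c=1, d=26})
Op 4: COMMIT: merged ['c', 'd'] into committed; committed now {c=1, d=26, e=3}
Op 5: UPDATE b=20 (auto-commit; committed b=20)
Op 6: BEGIN: in_txn=True, pending={}
Op 7: COMMIT: merged [] into committed; committed now {b=20, c=1, d=26, e=3}
Op 8: BEGIN: in_txn=True, pending={}
Op 9: UPDATE d=21 (pending; pending now {d=21})
Final committed: {b=20, c=1, d=26, e=3}

Answer: 20 1 26 3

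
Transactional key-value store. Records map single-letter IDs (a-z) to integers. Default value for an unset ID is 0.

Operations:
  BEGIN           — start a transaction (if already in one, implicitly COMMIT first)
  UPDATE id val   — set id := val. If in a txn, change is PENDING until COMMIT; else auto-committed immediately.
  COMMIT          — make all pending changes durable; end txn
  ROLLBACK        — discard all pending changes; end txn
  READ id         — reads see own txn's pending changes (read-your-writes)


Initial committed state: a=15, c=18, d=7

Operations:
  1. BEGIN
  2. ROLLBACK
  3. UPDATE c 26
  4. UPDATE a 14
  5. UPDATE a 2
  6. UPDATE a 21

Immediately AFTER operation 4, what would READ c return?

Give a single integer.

Initial committed: {a=15, c=18, d=7}
Op 1: BEGIN: in_txn=True, pending={}
Op 2: ROLLBACK: discarded pending []; in_txn=False
Op 3: UPDATE c=26 (auto-commit; committed c=26)
Op 4: UPDATE a=14 (auto-commit; committed a=14)
After op 4: visible(c) = 26 (pending={}, committed={a=14, c=26, d=7})

Answer: 26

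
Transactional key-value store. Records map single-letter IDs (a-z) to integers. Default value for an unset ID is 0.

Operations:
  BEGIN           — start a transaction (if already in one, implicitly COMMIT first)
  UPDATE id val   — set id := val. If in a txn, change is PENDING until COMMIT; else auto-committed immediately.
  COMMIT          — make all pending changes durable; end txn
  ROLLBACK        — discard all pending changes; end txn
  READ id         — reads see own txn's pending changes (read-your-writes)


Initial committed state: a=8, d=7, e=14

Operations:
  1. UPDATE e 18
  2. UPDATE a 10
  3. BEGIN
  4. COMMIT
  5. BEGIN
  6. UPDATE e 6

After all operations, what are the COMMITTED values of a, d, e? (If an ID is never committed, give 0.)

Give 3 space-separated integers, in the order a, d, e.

Initial committed: {a=8, d=7, e=14}
Op 1: UPDATE e=18 (auto-commit; committed e=18)
Op 2: UPDATE a=10 (auto-commit; committed a=10)
Op 3: BEGIN: in_txn=True, pending={}
Op 4: COMMIT: merged [] into committed; committed now {a=10, d=7, e=18}
Op 5: BEGIN: in_txn=True, pending={}
Op 6: UPDATE e=6 (pending; pending now {e=6})
Final committed: {a=10, d=7, e=18}

Answer: 10 7 18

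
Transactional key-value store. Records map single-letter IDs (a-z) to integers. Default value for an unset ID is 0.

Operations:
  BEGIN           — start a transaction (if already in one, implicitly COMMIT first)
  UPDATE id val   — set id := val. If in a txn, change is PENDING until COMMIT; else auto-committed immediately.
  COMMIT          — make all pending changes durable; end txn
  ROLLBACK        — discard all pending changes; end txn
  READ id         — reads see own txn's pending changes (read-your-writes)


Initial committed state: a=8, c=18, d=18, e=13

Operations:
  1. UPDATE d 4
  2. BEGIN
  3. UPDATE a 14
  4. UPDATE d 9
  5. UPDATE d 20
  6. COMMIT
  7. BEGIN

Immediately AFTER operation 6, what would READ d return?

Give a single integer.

Initial committed: {a=8, c=18, d=18, e=13}
Op 1: UPDATE d=4 (auto-commit; committed d=4)
Op 2: BEGIN: in_txn=True, pending={}
Op 3: UPDATE a=14 (pending; pending now {a=14})
Op 4: UPDATE d=9 (pending; pending now {a=14, d=9})
Op 5: UPDATE d=20 (pending; pending now {a=14, d=20})
Op 6: COMMIT: merged ['a', 'd'] into committed; committed now {a=14, c=18, d=20, e=13}
After op 6: visible(d) = 20 (pending={}, committed={a=14, c=18, d=20, e=13})

Answer: 20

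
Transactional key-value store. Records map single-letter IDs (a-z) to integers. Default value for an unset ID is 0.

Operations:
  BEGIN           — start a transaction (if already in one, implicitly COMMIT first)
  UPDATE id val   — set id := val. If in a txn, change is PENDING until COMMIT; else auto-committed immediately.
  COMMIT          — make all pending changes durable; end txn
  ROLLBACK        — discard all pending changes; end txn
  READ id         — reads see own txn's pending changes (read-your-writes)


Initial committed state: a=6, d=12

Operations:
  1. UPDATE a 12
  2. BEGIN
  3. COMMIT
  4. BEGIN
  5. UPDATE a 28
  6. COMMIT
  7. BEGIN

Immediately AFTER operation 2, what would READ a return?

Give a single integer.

Answer: 12

Derivation:
Initial committed: {a=6, d=12}
Op 1: UPDATE a=12 (auto-commit; committed a=12)
Op 2: BEGIN: in_txn=True, pending={}
After op 2: visible(a) = 12 (pending={}, committed={a=12, d=12})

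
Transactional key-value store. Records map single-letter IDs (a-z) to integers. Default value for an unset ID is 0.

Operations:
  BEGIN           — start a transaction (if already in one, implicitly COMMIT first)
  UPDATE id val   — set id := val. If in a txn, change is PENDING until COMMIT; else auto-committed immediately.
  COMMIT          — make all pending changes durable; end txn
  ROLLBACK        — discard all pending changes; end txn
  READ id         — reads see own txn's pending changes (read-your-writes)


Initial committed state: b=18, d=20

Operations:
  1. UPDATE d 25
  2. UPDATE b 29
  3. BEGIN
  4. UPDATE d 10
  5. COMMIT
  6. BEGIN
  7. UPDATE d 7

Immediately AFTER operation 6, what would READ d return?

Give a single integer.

Initial committed: {b=18, d=20}
Op 1: UPDATE d=25 (auto-commit; committed d=25)
Op 2: UPDATE b=29 (auto-commit; committed b=29)
Op 3: BEGIN: in_txn=True, pending={}
Op 4: UPDATE d=10 (pending; pending now {d=10})
Op 5: COMMIT: merged ['d'] into committed; committed now {b=29, d=10}
Op 6: BEGIN: in_txn=True, pending={}
After op 6: visible(d) = 10 (pending={}, committed={b=29, d=10})

Answer: 10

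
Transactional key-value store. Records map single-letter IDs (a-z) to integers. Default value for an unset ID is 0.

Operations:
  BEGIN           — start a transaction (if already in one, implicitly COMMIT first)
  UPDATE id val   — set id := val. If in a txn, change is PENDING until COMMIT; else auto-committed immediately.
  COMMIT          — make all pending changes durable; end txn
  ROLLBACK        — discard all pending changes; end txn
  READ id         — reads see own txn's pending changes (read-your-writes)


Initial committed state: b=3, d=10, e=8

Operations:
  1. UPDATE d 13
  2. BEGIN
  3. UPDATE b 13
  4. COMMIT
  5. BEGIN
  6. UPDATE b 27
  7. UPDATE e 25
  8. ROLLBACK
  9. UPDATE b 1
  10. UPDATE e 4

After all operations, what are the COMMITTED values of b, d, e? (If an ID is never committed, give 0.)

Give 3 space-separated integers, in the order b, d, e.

Initial committed: {b=3, d=10, e=8}
Op 1: UPDATE d=13 (auto-commit; committed d=13)
Op 2: BEGIN: in_txn=True, pending={}
Op 3: UPDATE b=13 (pending; pending now {b=13})
Op 4: COMMIT: merged ['b'] into committed; committed now {b=13, d=13, e=8}
Op 5: BEGIN: in_txn=True, pending={}
Op 6: UPDATE b=27 (pending; pending now {b=27})
Op 7: UPDATE e=25 (pending; pending now {b=27, e=25})
Op 8: ROLLBACK: discarded pending ['b', 'e']; in_txn=False
Op 9: UPDATE b=1 (auto-commit; committed b=1)
Op 10: UPDATE e=4 (auto-commit; committed e=4)
Final committed: {b=1, d=13, e=4}

Answer: 1 13 4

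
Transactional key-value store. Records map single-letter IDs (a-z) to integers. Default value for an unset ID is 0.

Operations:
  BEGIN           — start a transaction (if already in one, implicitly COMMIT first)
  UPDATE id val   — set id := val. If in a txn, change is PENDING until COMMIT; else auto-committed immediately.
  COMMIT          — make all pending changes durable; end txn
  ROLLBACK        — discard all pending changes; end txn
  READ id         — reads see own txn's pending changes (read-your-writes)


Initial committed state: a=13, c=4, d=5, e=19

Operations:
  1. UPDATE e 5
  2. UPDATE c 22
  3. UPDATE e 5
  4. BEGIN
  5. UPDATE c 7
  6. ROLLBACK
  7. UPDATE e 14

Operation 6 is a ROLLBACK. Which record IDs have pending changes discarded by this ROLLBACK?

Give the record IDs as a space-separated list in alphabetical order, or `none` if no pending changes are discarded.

Answer: c

Derivation:
Initial committed: {a=13, c=4, d=5, e=19}
Op 1: UPDATE e=5 (auto-commit; committed e=5)
Op 2: UPDATE c=22 (auto-commit; committed c=22)
Op 3: UPDATE e=5 (auto-commit; committed e=5)
Op 4: BEGIN: in_txn=True, pending={}
Op 5: UPDATE c=7 (pending; pending now {c=7})
Op 6: ROLLBACK: discarded pending ['c']; in_txn=False
Op 7: UPDATE e=14 (auto-commit; committed e=14)
ROLLBACK at op 6 discards: ['c']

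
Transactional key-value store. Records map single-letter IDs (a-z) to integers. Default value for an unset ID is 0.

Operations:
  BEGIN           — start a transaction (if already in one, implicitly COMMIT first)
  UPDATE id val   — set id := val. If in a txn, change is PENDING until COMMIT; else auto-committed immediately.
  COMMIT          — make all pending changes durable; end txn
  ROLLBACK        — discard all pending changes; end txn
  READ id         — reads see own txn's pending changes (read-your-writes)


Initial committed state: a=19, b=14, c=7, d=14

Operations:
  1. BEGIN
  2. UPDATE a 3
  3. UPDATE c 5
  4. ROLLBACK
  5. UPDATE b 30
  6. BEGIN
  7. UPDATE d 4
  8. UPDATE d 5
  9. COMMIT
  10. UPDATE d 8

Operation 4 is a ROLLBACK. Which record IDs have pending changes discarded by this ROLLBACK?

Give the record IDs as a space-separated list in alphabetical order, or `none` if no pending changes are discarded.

Answer: a c

Derivation:
Initial committed: {a=19, b=14, c=7, d=14}
Op 1: BEGIN: in_txn=True, pending={}
Op 2: UPDATE a=3 (pending; pending now {a=3})
Op 3: UPDATE c=5 (pending; pending now {a=3, c=5})
Op 4: ROLLBACK: discarded pending ['a', 'c']; in_txn=False
Op 5: UPDATE b=30 (auto-commit; committed b=30)
Op 6: BEGIN: in_txn=True, pending={}
Op 7: UPDATE d=4 (pending; pending now {d=4})
Op 8: UPDATE d=5 (pending; pending now {d=5})
Op 9: COMMIT: merged ['d'] into committed; committed now {a=19, b=30, c=7, d=5}
Op 10: UPDATE d=8 (auto-commit; committed d=8)
ROLLBACK at op 4 discards: ['a', 'c']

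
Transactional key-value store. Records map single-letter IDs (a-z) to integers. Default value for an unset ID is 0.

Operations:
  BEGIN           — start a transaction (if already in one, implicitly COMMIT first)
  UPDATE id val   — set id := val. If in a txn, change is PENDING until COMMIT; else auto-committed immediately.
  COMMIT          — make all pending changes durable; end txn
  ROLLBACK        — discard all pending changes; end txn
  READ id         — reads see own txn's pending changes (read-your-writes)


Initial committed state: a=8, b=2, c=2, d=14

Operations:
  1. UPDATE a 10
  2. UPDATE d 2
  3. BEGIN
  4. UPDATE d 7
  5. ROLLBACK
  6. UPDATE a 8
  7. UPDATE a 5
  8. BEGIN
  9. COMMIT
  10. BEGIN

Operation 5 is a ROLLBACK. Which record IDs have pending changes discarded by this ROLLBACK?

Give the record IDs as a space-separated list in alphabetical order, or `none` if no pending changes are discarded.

Answer: d

Derivation:
Initial committed: {a=8, b=2, c=2, d=14}
Op 1: UPDATE a=10 (auto-commit; committed a=10)
Op 2: UPDATE d=2 (auto-commit; committed d=2)
Op 3: BEGIN: in_txn=True, pending={}
Op 4: UPDATE d=7 (pending; pending now {d=7})
Op 5: ROLLBACK: discarded pending ['d']; in_txn=False
Op 6: UPDATE a=8 (auto-commit; committed a=8)
Op 7: UPDATE a=5 (auto-commit; committed a=5)
Op 8: BEGIN: in_txn=True, pending={}
Op 9: COMMIT: merged [] into committed; committed now {a=5, b=2, c=2, d=2}
Op 10: BEGIN: in_txn=True, pending={}
ROLLBACK at op 5 discards: ['d']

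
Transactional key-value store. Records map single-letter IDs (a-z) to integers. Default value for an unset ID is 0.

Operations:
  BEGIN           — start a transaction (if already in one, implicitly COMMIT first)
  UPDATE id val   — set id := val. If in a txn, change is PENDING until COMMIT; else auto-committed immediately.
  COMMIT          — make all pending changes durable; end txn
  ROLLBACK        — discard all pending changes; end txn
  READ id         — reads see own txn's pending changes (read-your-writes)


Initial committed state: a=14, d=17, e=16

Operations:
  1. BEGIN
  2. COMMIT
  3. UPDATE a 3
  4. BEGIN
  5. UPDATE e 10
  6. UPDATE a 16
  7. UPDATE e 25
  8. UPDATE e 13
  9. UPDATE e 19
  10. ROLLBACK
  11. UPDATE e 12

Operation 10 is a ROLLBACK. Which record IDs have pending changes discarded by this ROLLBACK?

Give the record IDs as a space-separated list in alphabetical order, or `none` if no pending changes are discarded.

Answer: a e

Derivation:
Initial committed: {a=14, d=17, e=16}
Op 1: BEGIN: in_txn=True, pending={}
Op 2: COMMIT: merged [] into committed; committed now {a=14, d=17, e=16}
Op 3: UPDATE a=3 (auto-commit; committed a=3)
Op 4: BEGIN: in_txn=True, pending={}
Op 5: UPDATE e=10 (pending; pending now {e=10})
Op 6: UPDATE a=16 (pending; pending now {a=16, e=10})
Op 7: UPDATE e=25 (pending; pending now {a=16, e=25})
Op 8: UPDATE e=13 (pending; pending now {a=16, e=13})
Op 9: UPDATE e=19 (pending; pending now {a=16, e=19})
Op 10: ROLLBACK: discarded pending ['a', 'e']; in_txn=False
Op 11: UPDATE e=12 (auto-commit; committed e=12)
ROLLBACK at op 10 discards: ['a', 'e']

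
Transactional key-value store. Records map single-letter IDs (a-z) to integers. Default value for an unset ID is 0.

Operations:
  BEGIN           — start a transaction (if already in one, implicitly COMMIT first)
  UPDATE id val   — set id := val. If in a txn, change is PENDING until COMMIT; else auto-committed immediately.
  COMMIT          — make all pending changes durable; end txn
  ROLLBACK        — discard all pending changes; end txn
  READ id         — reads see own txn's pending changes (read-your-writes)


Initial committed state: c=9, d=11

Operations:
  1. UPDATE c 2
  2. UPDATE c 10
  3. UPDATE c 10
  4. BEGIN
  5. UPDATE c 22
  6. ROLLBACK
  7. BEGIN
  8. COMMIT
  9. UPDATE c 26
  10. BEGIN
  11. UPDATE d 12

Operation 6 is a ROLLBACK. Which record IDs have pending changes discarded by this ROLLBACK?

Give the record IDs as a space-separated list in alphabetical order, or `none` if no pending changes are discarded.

Initial committed: {c=9, d=11}
Op 1: UPDATE c=2 (auto-commit; committed c=2)
Op 2: UPDATE c=10 (auto-commit; committed c=10)
Op 3: UPDATE c=10 (auto-commit; committed c=10)
Op 4: BEGIN: in_txn=True, pending={}
Op 5: UPDATE c=22 (pending; pending now {c=22})
Op 6: ROLLBACK: discarded pending ['c']; in_txn=False
Op 7: BEGIN: in_txn=True, pending={}
Op 8: COMMIT: merged [] into committed; committed now {c=10, d=11}
Op 9: UPDATE c=26 (auto-commit; committed c=26)
Op 10: BEGIN: in_txn=True, pending={}
Op 11: UPDATE d=12 (pending; pending now {d=12})
ROLLBACK at op 6 discards: ['c']

Answer: c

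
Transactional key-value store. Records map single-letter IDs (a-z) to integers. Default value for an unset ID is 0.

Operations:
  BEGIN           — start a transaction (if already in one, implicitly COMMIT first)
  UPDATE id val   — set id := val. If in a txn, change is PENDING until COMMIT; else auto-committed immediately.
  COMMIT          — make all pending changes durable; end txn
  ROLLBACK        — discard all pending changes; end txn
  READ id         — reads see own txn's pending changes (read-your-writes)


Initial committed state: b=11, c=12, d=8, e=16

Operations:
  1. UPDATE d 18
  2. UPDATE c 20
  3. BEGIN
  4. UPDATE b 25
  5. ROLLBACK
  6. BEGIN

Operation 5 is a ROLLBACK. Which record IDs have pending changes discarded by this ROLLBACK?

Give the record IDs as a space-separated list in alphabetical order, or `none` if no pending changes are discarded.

Initial committed: {b=11, c=12, d=8, e=16}
Op 1: UPDATE d=18 (auto-commit; committed d=18)
Op 2: UPDATE c=20 (auto-commit; committed c=20)
Op 3: BEGIN: in_txn=True, pending={}
Op 4: UPDATE b=25 (pending; pending now {b=25})
Op 5: ROLLBACK: discarded pending ['b']; in_txn=False
Op 6: BEGIN: in_txn=True, pending={}
ROLLBACK at op 5 discards: ['b']

Answer: b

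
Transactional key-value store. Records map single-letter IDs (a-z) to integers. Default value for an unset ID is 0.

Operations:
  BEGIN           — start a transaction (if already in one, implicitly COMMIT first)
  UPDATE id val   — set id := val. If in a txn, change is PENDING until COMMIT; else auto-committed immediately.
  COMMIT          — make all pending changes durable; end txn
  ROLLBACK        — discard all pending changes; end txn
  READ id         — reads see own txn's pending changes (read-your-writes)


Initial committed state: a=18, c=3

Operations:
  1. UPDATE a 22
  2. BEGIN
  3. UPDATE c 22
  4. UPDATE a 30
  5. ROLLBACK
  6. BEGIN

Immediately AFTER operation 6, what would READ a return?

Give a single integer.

Answer: 22

Derivation:
Initial committed: {a=18, c=3}
Op 1: UPDATE a=22 (auto-commit; committed a=22)
Op 2: BEGIN: in_txn=True, pending={}
Op 3: UPDATE c=22 (pending; pending now {c=22})
Op 4: UPDATE a=30 (pending; pending now {a=30, c=22})
Op 5: ROLLBACK: discarded pending ['a', 'c']; in_txn=False
Op 6: BEGIN: in_txn=True, pending={}
After op 6: visible(a) = 22 (pending={}, committed={a=22, c=3})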